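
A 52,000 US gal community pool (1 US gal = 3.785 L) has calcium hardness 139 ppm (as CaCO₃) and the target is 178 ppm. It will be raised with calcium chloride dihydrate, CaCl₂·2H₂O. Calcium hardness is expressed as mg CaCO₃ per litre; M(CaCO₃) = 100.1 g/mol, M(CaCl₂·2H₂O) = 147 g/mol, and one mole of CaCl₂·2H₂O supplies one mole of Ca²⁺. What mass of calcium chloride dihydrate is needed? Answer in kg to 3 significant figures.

11.3 kg

Volume: 52,000 US gal × 3.785 L/gal = 196,820 L.
Hardness to add: (178 − 139) = 39 mg/L as CaCO₃ × 196,820 L = 7676 g as CaCO₃.
Moles of Ca²⁺ (1 mol Ca²⁺ ≡ 1 mol CaCO₃): 7676 / 100.1 g/mol = 76.68 mol.
Mass of CaCl₂·2H₂O: 76.68 × 147 = 11,270 g.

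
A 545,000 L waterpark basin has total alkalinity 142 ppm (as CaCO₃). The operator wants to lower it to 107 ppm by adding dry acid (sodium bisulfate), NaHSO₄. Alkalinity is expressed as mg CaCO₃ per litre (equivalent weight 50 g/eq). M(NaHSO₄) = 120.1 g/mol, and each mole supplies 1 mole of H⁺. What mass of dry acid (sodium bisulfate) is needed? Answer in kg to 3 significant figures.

Alkalinity to neutralize: (142 − 107) = 35 mg/L as CaCO₃ × 545,000 L = 19,080 g as CaCO₃.
Equivalents of H⁺ required: 19,080 ÷ 50 g/eq = 381.5 eq = 381.5 mol NaHSO₄.
Mass of NaHSO₄: 381.5 × 120.1 = 45,820 g.

45.8 kg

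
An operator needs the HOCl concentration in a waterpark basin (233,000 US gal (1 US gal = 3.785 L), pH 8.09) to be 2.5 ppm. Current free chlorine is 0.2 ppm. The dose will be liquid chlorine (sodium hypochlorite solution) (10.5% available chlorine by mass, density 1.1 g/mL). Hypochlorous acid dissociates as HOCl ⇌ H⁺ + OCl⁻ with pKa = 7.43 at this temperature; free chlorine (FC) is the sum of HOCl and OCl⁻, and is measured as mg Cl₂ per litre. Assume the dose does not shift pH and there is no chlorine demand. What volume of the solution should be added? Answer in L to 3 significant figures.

Volume: 233,000 US gal × 3.785 L/gal = 881,905 L.
[OCl⁻]/[HOCl] = 10^(pH − pKa) = 10^(8.09 − 7.43) = 4.571; fraction as HOCl = 1/(1 + 4.571) = 0.1795.
Free chlorine required for 2.5 ppm HOCl: 2.5 / 0.1795 = 13.93 ppm.
FC to add: 13.93 − 0.2 = 13.73 mg/L as Cl₂.
Cl₂ equivalent: 13.73 mg/L × 881,905 L = 12,110 g.
Product at 10.5% available Cl: 12,110 / 0.105 = 115,300 g.
Volume: 115,300 g ÷ 1.1 g/mL = 104,800 mL.

105 L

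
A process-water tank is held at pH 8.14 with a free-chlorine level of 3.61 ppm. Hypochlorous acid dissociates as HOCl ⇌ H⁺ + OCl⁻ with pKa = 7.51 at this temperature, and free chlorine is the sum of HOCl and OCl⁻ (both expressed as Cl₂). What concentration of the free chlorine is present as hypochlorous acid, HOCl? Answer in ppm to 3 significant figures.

0.686 ppm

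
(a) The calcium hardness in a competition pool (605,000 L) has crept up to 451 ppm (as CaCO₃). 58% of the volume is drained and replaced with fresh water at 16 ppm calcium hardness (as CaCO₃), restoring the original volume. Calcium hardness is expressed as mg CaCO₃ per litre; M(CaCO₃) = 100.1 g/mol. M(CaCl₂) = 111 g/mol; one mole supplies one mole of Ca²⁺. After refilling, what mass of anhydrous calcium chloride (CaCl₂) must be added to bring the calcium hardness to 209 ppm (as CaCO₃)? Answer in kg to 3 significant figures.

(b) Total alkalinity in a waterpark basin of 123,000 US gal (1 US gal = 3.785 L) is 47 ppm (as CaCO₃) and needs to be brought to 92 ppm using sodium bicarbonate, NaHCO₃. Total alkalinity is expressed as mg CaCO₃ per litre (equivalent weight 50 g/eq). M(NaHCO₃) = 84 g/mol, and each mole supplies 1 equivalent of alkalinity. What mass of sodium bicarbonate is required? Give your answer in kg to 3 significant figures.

(a) 6.91 kg; (b) 35.2 kg

(a) After draining 58% and refilling: 451 × 0.42 + 16 × 0.58 = 198.7 ppm.
(a) Deficit to target: 209 − 198.7 = 10.3 mg/L.
(a) As CaCO₃: 10.3 mg/L × 605,000 L = 6231 g; ÷ 100.1 = 62.25 mol Ca²⁺.
(a) Mass: 62.25 × 111 = 6910 g.

(b) Volume: 123,000 US gal × 3.785 L/gal = 465,555 L.
(b) Alkalinity to add: (92 − 47) = 45 mg/L as CaCO₃ × 465,555 L = 20,950 g as CaCO₃.
(b) Equivalents: 20,950 g ÷ 50 g/eq = 419 eq.
(b) NaHCO₃ supplies 1 eq per mole → 419 mol.
(b) Mass: 419 mol × 84 g/mol = 35,200 g.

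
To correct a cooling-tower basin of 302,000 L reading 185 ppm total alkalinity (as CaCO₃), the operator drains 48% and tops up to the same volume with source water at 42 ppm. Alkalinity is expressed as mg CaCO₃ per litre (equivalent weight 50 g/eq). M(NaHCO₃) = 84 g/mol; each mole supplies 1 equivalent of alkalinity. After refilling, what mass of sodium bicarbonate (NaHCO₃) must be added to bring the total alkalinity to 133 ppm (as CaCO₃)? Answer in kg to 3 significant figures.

After draining 48% and refilling: 185 × 0.52 + 42 × 0.48 = 116.36 ppm.
Deficit to target: 133 − 116.36 = 16.64 mg/L.
As CaCO₃: 16.64 mg/L × 302,000 L = 5025 g; ÷ 50 g/eq ÷ 1 = 100.5 mol NaHCO₃.
Mass: 100.5 × 84 = 8442 g.

8.44 kg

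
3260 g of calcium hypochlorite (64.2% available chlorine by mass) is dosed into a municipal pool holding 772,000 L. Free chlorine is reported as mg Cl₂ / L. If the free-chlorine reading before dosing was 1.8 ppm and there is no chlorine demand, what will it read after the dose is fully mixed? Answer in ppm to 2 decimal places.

4.51 ppm

Available chlorine delivered: 3260 g × 0.642 = 2093 g as Cl₂.
Concentration rise: 2093 g / 772,000 L = 2.711 mg/L = 2.71 ppm.
Final FC: 1.8 + 2.71 = 4.51 ppm.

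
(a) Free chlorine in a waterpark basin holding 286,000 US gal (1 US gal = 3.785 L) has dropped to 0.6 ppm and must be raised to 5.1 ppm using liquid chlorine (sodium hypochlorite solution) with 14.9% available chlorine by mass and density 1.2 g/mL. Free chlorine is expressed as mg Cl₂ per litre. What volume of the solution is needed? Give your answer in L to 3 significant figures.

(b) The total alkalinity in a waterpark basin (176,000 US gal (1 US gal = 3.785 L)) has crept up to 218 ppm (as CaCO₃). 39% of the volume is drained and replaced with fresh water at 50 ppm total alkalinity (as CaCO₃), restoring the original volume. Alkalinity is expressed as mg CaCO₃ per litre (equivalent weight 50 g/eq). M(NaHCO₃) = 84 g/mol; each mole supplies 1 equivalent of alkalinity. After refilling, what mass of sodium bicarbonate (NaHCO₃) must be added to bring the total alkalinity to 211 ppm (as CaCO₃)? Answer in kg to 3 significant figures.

(a) 27.2 L; (b) 65.5 kg

(a) Volume: 286,000 US gal × 3.785 L/gal = 1,082,510 L.
(a) Chlorine deficit: 5.1 − 0.6 = 4.5 ppm = 4.5 mg/L as Cl₂.
(a) Cl₂ equivalent needed: 4.5 mg/L × 1,082,510 L = 4,871,000 mg = 4871 g.
(a) Product at 14.9% available chlorine: 4871 / 0.149 = 32,690 g.
(a) Volume at density 1.2 g/mL: 32,690 g ÷ 1.2 g/mL = 27,240 mL.

(b) Volume: 176,000 US gal × 3.785 L/gal = 666,160 L.
(b) After draining 39% and refilling: 218 × 0.61 + 50 × 0.39 = 152.48 ppm.
(b) Deficit to target: 211 − 152.48 = 58.52 mg/L.
(b) As CaCO₃: 58.52 mg/L × 666,160 L = 38,980 g; ÷ 50 g/eq ÷ 1 = 779.7 mol NaHCO₃.
(b) Mass: 779.7 × 84 = 65,490 g.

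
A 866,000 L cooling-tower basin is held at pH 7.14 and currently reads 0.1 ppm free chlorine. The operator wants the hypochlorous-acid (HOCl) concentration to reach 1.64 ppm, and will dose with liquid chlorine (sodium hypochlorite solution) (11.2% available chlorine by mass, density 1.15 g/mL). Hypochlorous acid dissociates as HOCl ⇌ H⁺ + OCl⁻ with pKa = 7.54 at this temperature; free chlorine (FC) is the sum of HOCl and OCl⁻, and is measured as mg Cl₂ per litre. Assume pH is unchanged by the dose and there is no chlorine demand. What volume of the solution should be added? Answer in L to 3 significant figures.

[OCl⁻]/[HOCl] = 10^(pH − pKa) = 10^(7.14 − 7.54) = 0.3981; fraction as HOCl = 1/(1 + 0.3981) = 0.7153.
Free chlorine required for 1.64 ppm HOCl: 1.64 / 0.7153 = 2.293 ppm.
FC to add: 2.293 − 0.1 = 2.193 mg/L as Cl₂.
Cl₂ equivalent: 2.193 mg/L × 866,000 L = 1899 g.
Product at 11.2% available Cl: 1899 / 0.112 = 16,960 g.
Volume: 16,960 g ÷ 1.15 g/mL = 14,740 mL.

14.7 L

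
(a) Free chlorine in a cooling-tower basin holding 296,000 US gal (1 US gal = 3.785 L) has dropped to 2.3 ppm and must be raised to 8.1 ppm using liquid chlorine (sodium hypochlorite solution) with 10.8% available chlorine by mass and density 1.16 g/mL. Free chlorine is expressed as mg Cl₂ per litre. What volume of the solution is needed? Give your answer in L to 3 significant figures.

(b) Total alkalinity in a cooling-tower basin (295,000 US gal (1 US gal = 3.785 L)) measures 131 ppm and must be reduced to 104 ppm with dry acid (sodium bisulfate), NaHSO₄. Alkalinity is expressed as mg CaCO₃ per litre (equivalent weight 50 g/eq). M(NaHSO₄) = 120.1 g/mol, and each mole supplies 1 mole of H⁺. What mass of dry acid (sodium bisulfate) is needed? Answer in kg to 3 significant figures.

(a) Volume: 296,000 US gal × 3.785 L/gal = 1,120,360 L.
(a) Chlorine deficit: 8.1 − 2.3 = 5.8 ppm = 5.8 mg/L as Cl₂.
(a) Cl₂ equivalent needed: 5.8 mg/L × 1,120,360 L = 6,498,000 mg = 6498 g.
(a) Product at 10.8% available chlorine: 6498 / 0.108 = 60,170 g.
(a) Volume at density 1.16 g/mL: 60,170 g ÷ 1.16 g/mL = 51,870 mL.

(b) Volume: 295,000 US gal × 3.785 L/gal = 1,116,575 L.
(b) Alkalinity to neutralize: (131 − 104) = 27 mg/L as CaCO₃ × 1,116,575 L = 30,150 g as CaCO₃.
(b) Equivalents of H⁺ required: 30,150 ÷ 50 g/eq = 603 eq = 603 mol NaHSO₄.
(b) Mass of NaHSO₄: 603 × 120.1 = 72,410 g.

(a) 51.9 L; (b) 72.4 kg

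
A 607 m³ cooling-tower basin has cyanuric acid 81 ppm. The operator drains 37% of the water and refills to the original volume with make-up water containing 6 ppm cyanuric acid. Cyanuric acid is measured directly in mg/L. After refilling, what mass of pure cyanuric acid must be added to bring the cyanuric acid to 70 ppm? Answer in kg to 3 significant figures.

Volume: 607 m³ = 607,000 L.
After draining 37% and refilling: 81 × 0.63 + 6 × 0.37 = 53.25 ppm.
Deficit to target: 70 − 53.25 = 16.75 mg/L.
Mass: 16.75 mg/L × 607,000 L = 10,170 g cyanuric acid.

10.2 kg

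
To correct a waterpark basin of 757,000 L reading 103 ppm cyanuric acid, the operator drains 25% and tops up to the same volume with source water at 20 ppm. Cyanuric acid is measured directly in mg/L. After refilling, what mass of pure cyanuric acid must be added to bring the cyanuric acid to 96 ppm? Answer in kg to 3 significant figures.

10.4 kg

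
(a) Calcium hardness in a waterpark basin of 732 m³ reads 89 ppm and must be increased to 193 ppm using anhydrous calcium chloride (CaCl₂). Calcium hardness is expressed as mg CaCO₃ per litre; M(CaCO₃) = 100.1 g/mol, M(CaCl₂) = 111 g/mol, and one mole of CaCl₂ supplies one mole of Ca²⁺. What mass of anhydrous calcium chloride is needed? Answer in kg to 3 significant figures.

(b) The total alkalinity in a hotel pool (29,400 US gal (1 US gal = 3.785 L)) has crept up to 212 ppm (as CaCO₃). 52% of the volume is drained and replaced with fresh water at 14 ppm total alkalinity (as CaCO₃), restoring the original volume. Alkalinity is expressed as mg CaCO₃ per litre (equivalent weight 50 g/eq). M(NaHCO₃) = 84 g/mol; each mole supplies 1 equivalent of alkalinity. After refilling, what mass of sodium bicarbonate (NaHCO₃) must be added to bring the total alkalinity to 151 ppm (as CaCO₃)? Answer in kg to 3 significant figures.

(a) 84.4 kg; (b) 7.84 kg

(a) Volume: 732 m³ = 732,000 L.
(a) Hardness to add: (193 − 89) = 104 mg/L as CaCO₃ × 732,000 L = 76,130 g as CaCO₃.
(a) Moles of Ca²⁺ (1 mol Ca²⁺ ≡ 1 mol CaCO₃): 76,130 / 100.1 g/mol = 760.5 mol.
(a) Mass of CaCl₂: 760.5 × 111 = 84,420 g.

(b) Volume: 29,400 US gal × 3.785 L/gal = 111,279 L.
(b) After draining 52% and refilling: 212 × 0.48 + 14 × 0.52 = 109.04 ppm.
(b) Deficit to target: 151 − 109.04 = 41.96 mg/L.
(b) As CaCO₃: 41.96 mg/L × 111,279 L = 4669 g; ÷ 50 g/eq ÷ 1 = 93.39 mol NaHCO₃.
(b) Mass: 93.39 × 84 = 7844 g.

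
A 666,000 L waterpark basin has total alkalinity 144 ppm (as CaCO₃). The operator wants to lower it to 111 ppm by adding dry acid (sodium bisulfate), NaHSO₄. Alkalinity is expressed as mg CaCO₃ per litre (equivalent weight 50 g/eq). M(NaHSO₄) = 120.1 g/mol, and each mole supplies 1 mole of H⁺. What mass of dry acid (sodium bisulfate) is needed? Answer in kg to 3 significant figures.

52.8 kg

Alkalinity to neutralize: (144 − 111) = 33 mg/L as CaCO₃ × 666,000 L = 21,980 g as CaCO₃.
Equivalents of H⁺ required: 21,980 ÷ 50 g/eq = 439.6 eq = 439.6 mol NaHSO₄.
Mass of NaHSO₄: 439.6 × 120.1 = 52,790 g.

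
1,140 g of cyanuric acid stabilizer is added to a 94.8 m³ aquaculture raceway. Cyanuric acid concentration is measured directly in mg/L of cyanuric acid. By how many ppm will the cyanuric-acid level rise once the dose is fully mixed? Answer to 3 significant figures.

Volume: 94.8 m³ = 94,800 L.
Rise: 1,140 g / 94,800 L × 1000 = 12.03 mg/L.

12.0 ppm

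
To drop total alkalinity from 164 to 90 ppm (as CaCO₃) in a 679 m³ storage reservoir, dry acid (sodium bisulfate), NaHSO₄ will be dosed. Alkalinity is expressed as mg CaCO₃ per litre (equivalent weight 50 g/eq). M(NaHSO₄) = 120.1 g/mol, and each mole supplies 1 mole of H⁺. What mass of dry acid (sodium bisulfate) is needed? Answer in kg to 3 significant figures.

121 kg

Volume: 679 m³ = 679,000 L.
Alkalinity to neutralize: (164 − 90) = 74 mg/L as CaCO₃ × 679,000 L = 50,250 g as CaCO₃.
Equivalents of H⁺ required: 50,250 ÷ 50 g/eq = 1005 eq = 1005 mol NaHSO₄.
Mass of NaHSO₄: 1005 × 120.1 = 120,700 g.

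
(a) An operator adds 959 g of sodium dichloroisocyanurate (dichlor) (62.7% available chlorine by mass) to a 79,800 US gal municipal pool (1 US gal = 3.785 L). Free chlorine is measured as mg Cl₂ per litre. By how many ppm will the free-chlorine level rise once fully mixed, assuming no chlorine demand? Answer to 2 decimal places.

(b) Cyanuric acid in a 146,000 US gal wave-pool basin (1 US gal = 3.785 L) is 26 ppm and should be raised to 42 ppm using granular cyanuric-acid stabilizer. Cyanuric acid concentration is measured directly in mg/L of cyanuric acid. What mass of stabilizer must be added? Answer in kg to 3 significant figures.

(a) Volume: 79,800 US gal × 3.785 L/gal = 302,043 L.
(a) Available chlorine delivered: 959 g × 0.627 = 601.3 g as Cl₂.
(a) Concentration rise: 601.3 g / 302,043 L = 1.991 mg/L = 1.99 ppm.

(b) Volume: 146,000 US gal × 3.785 L/gal = 552,610 L.
(b) CYA to add: (42 − 26) = 16 mg/L × 552,610 L = 8842 g cyanuric acid.

(a) 1.99 ppm; (b) 8.84 kg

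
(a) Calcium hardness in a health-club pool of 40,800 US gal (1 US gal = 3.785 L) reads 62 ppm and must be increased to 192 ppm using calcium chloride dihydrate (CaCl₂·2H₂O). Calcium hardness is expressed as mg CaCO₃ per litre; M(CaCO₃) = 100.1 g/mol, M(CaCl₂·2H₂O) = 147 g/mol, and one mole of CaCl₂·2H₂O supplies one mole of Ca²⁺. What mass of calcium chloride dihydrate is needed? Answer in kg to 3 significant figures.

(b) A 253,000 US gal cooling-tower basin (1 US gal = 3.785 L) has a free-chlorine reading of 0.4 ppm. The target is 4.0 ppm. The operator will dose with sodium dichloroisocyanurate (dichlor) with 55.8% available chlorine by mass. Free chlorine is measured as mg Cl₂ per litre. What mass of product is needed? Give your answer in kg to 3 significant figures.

(a) 29.5 kg; (b) 6.18 kg

(a) Volume: 40,800 US gal × 3.785 L/gal = 154,428 L.
(a) Hardness to add: (192 − 62) = 130 mg/L as CaCO₃ × 154,428 L = 20,080 g as CaCO₃.
(a) Moles of Ca²⁺ (1 mol Ca²⁺ ≡ 1 mol CaCO₃): 20,080 / 100.1 g/mol = 200.6 mol.
(a) Mass of CaCl₂·2H₂O: 200.6 × 147 = 29,480 g.

(b) Volume: 253,000 US gal × 3.785 L/gal = 957,605 L.
(b) Chlorine deficit: 4.0 − 0.4 = 3.6 ppm = 3.6 mg/L as Cl₂.
(b) Cl₂ equivalent needed: 3.6 mg/L × 957,605 L = 3,447,000 mg = 3447 g.
(b) Product at 55.8% available chlorine: 3447 / 0.558 = 6178 g.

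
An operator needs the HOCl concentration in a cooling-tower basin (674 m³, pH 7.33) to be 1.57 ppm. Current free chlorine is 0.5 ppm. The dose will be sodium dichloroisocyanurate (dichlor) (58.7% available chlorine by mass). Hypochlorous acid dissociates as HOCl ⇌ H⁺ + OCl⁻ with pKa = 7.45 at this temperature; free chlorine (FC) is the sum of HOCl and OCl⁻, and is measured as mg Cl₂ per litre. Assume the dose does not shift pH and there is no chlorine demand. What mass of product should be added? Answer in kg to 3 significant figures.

Volume: 674 m³ = 674,000 L.
[OCl⁻]/[HOCl] = 10^(pH − pKa) = 10^(7.33 − 7.45) = 0.7586; fraction as HOCl = 1/(1 + 0.7586) = 0.5686.
Free chlorine required for 1.57 ppm HOCl: 1.57 / 0.5686 = 2.761 ppm.
FC to add: 2.761 − 0.5 = 2.261 mg/L as Cl₂.
Cl₂ equivalent: 2.261 mg/L × 674,000 L = 1524 g.
Product at 58.7% available Cl: 1524 / 0.587 = 2596 g.

2.60 kg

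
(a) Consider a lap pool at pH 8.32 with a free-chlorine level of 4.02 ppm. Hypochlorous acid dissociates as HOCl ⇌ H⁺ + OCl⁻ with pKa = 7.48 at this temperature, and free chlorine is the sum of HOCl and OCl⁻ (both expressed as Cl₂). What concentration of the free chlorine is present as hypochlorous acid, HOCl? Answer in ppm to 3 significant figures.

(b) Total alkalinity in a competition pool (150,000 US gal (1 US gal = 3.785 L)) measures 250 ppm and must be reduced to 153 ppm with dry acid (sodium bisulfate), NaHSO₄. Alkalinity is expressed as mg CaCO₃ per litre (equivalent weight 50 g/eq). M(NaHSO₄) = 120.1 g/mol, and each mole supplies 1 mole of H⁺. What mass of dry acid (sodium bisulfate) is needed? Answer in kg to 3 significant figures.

(a) 0.508 ppm; (b) 132 kg

(a) [OCl⁻]/[HOCl] = 10^(pH − pKa) = 10^(8.32 − 7.48) = 10^0.84 = 6.918.
(a) Fraction as HOCl = 1 / (1 + 6.918) = 0.1263.
(a) HOCl = 0.1263 × 4.02 ppm = 0.5077 ppm.

(b) Volume: 150,000 US gal × 3.785 L/gal = 567,750 L.
(b) Alkalinity to neutralize: (250 − 153) = 97 mg/L as CaCO₃ × 567,750 L = 55,070 g as CaCO₃.
(b) Equivalents of H⁺ required: 55,070 ÷ 50 g/eq = 1101 eq = 1101 mol NaHSO₄.
(b) Mass of NaHSO₄: 1101 × 120.1 = 132,300 g.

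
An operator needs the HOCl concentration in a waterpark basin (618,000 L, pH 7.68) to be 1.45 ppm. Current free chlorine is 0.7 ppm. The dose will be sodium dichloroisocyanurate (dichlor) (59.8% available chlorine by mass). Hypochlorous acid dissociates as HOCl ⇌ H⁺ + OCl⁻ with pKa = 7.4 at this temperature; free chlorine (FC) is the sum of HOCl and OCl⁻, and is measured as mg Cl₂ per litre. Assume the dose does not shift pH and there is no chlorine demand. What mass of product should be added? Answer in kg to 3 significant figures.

3.63 kg

[OCl⁻]/[HOCl] = 10^(pH − pKa) = 10^(7.68 − 7.4) = 1.905; fraction as HOCl = 1/(1 + 1.905) = 0.3442.
Free chlorine required for 1.45 ppm HOCl: 1.45 / 0.3442 = 4.213 ppm.
FC to add: 4.213 − 0.7 = 3.513 mg/L as Cl₂.
Cl₂ equivalent: 3.513 mg/L × 618,000 L = 2171 g.
Product at 59.8% available Cl: 2171 / 0.598 = 3630 g.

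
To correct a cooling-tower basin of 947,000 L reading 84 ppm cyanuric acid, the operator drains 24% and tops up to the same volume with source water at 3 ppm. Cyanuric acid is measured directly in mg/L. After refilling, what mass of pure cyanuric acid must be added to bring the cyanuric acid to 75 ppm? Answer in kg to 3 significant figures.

After draining 24% and refilling: 84 × 0.76 + 3 × 0.24 = 64.56 ppm.
Deficit to target: 75 − 64.56 = 10.44 mg/L.
Mass: 10.44 mg/L × 947,000 L = 9887 g cyanuric acid.

9.89 kg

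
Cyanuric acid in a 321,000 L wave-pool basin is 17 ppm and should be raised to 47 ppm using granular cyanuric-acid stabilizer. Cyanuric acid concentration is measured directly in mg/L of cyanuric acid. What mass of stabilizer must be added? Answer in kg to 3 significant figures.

CYA to add: (47 − 17) = 30 mg/L × 321,000 L = 9630 g cyanuric acid.

9.63 kg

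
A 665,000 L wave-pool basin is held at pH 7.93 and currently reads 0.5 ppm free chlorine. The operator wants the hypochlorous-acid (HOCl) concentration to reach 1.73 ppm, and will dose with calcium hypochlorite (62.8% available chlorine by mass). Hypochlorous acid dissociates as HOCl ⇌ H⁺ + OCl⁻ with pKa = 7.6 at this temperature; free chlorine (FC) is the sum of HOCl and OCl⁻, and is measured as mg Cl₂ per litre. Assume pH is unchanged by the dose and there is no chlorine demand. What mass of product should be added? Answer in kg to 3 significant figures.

[OCl⁻]/[HOCl] = 10^(pH − pKa) = 10^(7.93 − 7.6) = 2.138; fraction as HOCl = 1/(1 + 2.138) = 0.3187.
Free chlorine required for 1.73 ppm HOCl: 1.73 / 0.3187 = 5.429 ppm.
FC to add: 5.429 − 0.5 = 4.929 mg/L as Cl₂.
Cl₂ equivalent: 4.929 mg/L × 665,000 L = 3278 g.
Product at 62.8% available Cl: 3278 / 0.628 = 5219 g.

5.22 kg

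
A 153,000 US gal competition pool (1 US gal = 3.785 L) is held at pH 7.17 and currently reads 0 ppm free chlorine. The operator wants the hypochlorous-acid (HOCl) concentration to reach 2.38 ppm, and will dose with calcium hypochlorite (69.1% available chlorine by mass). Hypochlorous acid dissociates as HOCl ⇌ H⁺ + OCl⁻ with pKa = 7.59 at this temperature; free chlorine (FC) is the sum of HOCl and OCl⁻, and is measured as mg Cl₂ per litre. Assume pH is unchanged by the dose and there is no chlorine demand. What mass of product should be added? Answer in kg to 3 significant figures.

Volume: 153,000 US gal × 3.785 L/gal = 579,105 L.
[OCl⁻]/[HOCl] = 10^(pH − pKa) = 10^(7.17 − 7.59) = 0.3802; fraction as HOCl = 1/(1 + 0.3802) = 0.7245.
Free chlorine required for 2.38 ppm HOCl: 2.38 / 0.7245 = 3.285 ppm.
FC to add: 3.285 − 0 = 3.285 mg/L as Cl₂.
Cl₂ equivalent: 3.285 mg/L × 579,105 L = 1902 g.
Product at 69.1% available Cl: 1902 / 0.691 = 2753 g.

2.75 kg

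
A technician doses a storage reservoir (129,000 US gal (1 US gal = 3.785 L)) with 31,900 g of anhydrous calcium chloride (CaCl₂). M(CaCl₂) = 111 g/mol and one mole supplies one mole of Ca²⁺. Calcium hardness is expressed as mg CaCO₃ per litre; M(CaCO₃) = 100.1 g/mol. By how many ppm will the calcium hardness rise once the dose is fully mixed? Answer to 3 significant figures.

Volume: 129,000 US gal × 3.785 L/gal = 488,265 L.
Moles of Ca²⁺: 31,900 g ÷ 111 g/mol = 287.4 mol.
As CaCO₃: 287.4 mol × 100.1 g/mol = 28,770 g.
Rise: 28,770 g / 488,265 L × 1000 = 58.92 mg/L.

58.9 ppm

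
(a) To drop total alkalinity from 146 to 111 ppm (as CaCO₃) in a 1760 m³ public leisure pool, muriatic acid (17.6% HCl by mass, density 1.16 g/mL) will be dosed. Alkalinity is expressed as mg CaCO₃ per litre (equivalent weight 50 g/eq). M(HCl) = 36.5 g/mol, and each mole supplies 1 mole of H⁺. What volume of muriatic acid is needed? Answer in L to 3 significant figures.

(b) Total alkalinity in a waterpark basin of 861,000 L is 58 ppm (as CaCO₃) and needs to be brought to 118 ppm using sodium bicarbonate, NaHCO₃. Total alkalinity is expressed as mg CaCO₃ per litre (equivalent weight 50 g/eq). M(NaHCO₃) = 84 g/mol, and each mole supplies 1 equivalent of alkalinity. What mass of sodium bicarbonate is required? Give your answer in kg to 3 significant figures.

(a) Volume: 1760 m³ = 1,760,000 L.
(a) Alkalinity to neutralize: (146 − 111) = 35 mg/L as CaCO₃ × 1,760,000 L = 61,600 g as CaCO₃.
(a) Equivalents of H⁺ required: 61,600 ÷ 50 g/eq = 1232 eq = 1232 mol HCl.
(a) Mass of HCl: 1232 × 36.5 = 44,970 g.
(a) Mass of 17.6% solution: 44,970 / 0.176 = 255,500 g.
(a) Volume: 255,500 g ÷ 1.16 g/mL = 220,300 mL.

(b) Alkalinity to add: (118 − 58) = 60 mg/L as CaCO₃ × 861,000 L = 51,660 g as CaCO₃.
(b) Equivalents: 51,660 g ÷ 50 g/eq = 1033 eq.
(b) NaHCO₃ supplies 1 eq per mole → 1033 mol.
(b) Mass: 1033 mol × 84 g/mol = 86,790 g.

(a) 220 L; (b) 86.8 kg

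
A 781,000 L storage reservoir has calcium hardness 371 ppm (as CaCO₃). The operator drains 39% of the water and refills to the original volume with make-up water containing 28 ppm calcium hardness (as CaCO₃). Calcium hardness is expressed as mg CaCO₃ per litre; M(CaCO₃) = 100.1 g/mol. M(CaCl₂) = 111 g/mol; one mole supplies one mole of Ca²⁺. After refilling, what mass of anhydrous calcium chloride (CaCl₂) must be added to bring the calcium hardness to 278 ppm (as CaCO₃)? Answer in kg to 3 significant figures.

After draining 39% and refilling: 371 × 0.61 + 28 × 0.39 = 237.23 ppm.
Deficit to target: 278 − 237.23 = 40.77 mg/L.
As CaCO₃: 40.77 mg/L × 781,000 L = 31,840 g; ÷ 100.1 = 318.1 mol Ca²⁺.
Mass: 318.1 × 111 = 35,310 g.

35.3 kg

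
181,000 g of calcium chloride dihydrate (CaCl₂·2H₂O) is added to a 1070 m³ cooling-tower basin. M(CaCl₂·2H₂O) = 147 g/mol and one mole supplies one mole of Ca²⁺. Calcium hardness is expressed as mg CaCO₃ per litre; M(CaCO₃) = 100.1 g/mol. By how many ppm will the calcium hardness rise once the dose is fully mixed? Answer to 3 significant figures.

115 ppm

Volume: 1070 m³ = 1,070,000 L.
Moles of Ca²⁺: 181,000 g ÷ 147 g/mol = 1231 mol.
As CaCO₃: 1231 mol × 100.1 g/mol = 123,300 g.
Rise: 123,300 g / 1,070,000 L × 1000 = 115.2 mg/L.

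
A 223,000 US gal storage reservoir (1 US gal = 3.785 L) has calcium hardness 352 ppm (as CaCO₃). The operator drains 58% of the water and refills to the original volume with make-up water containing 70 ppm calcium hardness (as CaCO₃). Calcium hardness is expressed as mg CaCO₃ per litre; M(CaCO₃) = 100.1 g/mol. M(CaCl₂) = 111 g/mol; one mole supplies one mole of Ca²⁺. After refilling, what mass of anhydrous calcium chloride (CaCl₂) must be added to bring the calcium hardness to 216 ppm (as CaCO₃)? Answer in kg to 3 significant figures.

25.8 kg

Volume: 223,000 US gal × 3.785 L/gal = 844,055 L.
After draining 58% and refilling: 352 × 0.42 + 70 × 0.58 = 188.44 ppm.
Deficit to target: 216 − 188.44 = 27.56 mg/L.
As CaCO₃: 27.56 mg/L × 844,055 L = 23,260 g; ÷ 100.1 = 232.4 mol Ca²⁺.
Mass: 232.4 × 111 = 25,800 g.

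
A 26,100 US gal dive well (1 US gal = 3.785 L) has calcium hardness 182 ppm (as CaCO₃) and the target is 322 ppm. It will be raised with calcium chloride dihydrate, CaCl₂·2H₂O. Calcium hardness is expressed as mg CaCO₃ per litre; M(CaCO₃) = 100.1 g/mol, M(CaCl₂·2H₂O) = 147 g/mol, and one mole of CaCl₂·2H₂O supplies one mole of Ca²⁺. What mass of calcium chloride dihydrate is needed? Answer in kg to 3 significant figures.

Volume: 26,100 US gal × 3.785 L/gal = 98,788 L.
Hardness to add: (322 − 182) = 140 mg/L as CaCO₃ × 98,788 L = 13,830 g as CaCO₃.
Moles of Ca²⁺ (1 mol Ca²⁺ ≡ 1 mol CaCO₃): 13,830 / 100.1 g/mol = 138.2 mol.
Mass of CaCl₂·2H₂O: 138.2 × 147 = 20,310 g.

20.3 kg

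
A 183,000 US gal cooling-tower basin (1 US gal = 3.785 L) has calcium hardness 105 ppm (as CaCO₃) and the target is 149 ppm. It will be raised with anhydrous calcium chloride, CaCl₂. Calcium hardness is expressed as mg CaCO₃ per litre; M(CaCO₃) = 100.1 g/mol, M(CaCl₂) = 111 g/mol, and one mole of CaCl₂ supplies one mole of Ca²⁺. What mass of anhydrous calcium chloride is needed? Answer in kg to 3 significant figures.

33.8 kg

Volume: 183,000 US gal × 3.785 L/gal = 692,655 L.
Hardness to add: (149 − 105) = 44 mg/L as CaCO₃ × 692,655 L = 30,480 g as CaCO₃.
Moles of Ca²⁺ (1 mol Ca²⁺ ≡ 1 mol CaCO₃): 30,480 / 100.1 g/mol = 304.5 mol.
Mass of CaCl₂: 304.5 × 111 = 33,800 g.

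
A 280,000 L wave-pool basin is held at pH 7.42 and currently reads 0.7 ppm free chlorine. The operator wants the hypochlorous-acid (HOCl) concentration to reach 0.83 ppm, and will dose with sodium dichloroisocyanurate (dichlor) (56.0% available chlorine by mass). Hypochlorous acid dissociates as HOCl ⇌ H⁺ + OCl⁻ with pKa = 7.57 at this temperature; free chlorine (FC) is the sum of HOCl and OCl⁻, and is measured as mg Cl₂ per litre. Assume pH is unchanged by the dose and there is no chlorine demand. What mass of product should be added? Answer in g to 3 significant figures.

359 g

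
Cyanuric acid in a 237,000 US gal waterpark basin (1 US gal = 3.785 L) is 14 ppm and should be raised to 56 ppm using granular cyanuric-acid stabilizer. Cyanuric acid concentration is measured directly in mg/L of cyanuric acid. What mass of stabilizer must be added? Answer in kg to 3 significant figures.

Volume: 237,000 US gal × 3.785 L/gal = 897,045 L.
CYA to add: (56 − 14) = 42 mg/L × 897,045 L = 37,680 g cyanuric acid.

37.7 kg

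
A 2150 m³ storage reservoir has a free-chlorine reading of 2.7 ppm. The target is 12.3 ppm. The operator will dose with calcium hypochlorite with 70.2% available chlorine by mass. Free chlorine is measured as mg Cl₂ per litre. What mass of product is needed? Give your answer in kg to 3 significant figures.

Volume: 2150 m³ = 2,150,000 L.
Chlorine deficit: 12.3 − 2.7 = 9.6 ppm = 9.6 mg/L as Cl₂.
Cl₂ equivalent needed: 9.6 mg/L × 2,150,000 L = 20,640,000 mg = 20,640 g.
Product at 70.2% available chlorine: 20,640 / 0.702 = 29,400 g.

29.4 kg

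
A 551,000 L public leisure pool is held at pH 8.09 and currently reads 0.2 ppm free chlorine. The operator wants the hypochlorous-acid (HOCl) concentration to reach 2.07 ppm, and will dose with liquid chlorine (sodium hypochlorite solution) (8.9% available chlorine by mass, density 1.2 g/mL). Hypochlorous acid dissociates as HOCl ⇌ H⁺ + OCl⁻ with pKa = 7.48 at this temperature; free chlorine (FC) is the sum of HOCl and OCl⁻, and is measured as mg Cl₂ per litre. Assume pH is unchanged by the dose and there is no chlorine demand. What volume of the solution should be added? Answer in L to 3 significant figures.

[OCl⁻]/[HOCl] = 10^(pH − pKa) = 10^(8.09 − 7.48) = 4.074; fraction as HOCl = 1/(1 + 4.074) = 0.1971.
Free chlorine required for 2.07 ppm HOCl: 2.07 / 0.1971 = 10.5 ppm.
FC to add: 10.5 − 0.2 = 10.3 mg/L as Cl₂.
Cl₂ equivalent: 10.3 mg/L × 551,000 L = 5677 g.
Product at 8.9% available Cl: 5677 / 0.089 = 63,780 g.
Volume: 63,780 g ÷ 1.2 g/mL = 53,150 mL.

53.2 L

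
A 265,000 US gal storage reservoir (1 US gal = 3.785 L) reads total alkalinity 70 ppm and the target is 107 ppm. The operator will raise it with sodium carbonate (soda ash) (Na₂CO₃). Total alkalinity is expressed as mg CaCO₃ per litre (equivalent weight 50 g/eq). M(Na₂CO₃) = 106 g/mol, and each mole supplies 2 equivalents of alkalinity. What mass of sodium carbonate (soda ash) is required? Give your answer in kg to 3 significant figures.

Volume: 265,000 US gal × 3.785 L/gal = 1,003,025 L.
Alkalinity to add: (107 − 70) = 37 mg/L as CaCO₃ × 1,003,025 L = 37,110 g as CaCO₃.
Equivalents: 37,110 g ÷ 50 g/eq = 742.2 eq.
Each mole of Na₂CO₃ supplies 2 eq, so 742.2 / 2 = 371.1 mol.
Mass: 371.1 mol × 106 g/mol = 39,340 g.

39.3 kg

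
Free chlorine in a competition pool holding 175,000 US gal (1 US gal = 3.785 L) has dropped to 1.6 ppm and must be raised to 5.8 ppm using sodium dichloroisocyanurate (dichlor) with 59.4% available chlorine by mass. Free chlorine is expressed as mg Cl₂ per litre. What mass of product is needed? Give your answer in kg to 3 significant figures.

Volume: 175,000 US gal × 3.785 L/gal = 662,375 L.
Chlorine deficit: 5.8 − 1.6 = 4.2 ppm = 4.2 mg/L as Cl₂.
Cl₂ equivalent needed: 4.2 mg/L × 662,375 L = 2,782,000 mg = 2782 g.
Product at 59.4% available chlorine: 2782 / 0.594 = 4683 g.

4.68 kg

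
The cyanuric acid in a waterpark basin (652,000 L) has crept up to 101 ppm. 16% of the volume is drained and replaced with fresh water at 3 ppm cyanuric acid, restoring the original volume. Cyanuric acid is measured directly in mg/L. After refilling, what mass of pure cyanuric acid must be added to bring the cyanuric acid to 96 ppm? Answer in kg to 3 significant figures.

After draining 16% and refilling: 101 × 0.84 + 3 × 0.16 = 85.32 ppm.
Deficit to target: 96 − 85.32 = 10.68 mg/L.
Mass: 10.68 mg/L × 652,000 L = 6963 g cyanuric acid.

6.96 kg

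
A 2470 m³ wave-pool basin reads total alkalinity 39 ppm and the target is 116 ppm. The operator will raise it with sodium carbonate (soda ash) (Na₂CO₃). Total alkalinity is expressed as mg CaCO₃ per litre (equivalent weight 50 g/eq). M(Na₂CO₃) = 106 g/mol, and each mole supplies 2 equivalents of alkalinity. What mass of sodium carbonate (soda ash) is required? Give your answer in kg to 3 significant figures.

202 kg

Volume: 2470 m³ = 2,470,000 L.
Alkalinity to add: (116 − 39) = 77 mg/L as CaCO₃ × 2,470,000 L = 190,200 g as CaCO₃.
Equivalents: 190,200 g ÷ 50 g/eq = 3804 eq.
Each mole of Na₂CO₃ supplies 2 eq, so 3804 / 2 = 1902 mol.
Mass: 1902 mol × 106 g/mol = 201,600 g.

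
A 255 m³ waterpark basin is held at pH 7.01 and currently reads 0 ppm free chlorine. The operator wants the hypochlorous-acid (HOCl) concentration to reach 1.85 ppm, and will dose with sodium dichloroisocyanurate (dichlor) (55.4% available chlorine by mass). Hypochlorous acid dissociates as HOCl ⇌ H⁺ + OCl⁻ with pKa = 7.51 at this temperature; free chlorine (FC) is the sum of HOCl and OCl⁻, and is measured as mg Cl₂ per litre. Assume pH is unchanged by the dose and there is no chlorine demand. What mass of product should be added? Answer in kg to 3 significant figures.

Volume: 255 m³ = 255,000 L.
[OCl⁻]/[HOCl] = 10^(pH − pKa) = 10^(7.01 − 7.51) = 0.3162; fraction as HOCl = 1/(1 + 0.3162) = 0.7597.
Free chlorine required for 1.85 ppm HOCl: 1.85 / 0.7597 = 2.435 ppm.
FC to add: 2.435 − 0 = 2.435 mg/L as Cl₂.
Cl₂ equivalent: 2.435 mg/L × 255,000 L = 620.9 g.
Product at 55.4% available Cl: 620.9 / 0.554 = 1121 g.

1.12 kg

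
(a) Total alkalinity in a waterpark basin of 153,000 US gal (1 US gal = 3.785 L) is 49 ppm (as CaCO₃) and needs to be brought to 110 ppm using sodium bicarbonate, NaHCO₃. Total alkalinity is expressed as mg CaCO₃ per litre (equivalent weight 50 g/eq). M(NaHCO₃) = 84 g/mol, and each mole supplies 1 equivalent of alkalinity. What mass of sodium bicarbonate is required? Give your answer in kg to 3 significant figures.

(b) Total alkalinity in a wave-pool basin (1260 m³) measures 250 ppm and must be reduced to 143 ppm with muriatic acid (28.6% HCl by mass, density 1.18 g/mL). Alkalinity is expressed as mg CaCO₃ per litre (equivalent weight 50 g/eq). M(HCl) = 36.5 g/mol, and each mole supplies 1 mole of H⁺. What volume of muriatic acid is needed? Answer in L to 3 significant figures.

(a) 59.3 kg; (b) 292 L

(a) Volume: 153,000 US gal × 3.785 L/gal = 579,105 L.
(a) Alkalinity to add: (110 − 49) = 61 mg/L as CaCO₃ × 579,105 L = 35,330 g as CaCO₃.
(a) Equivalents: 35,330 g ÷ 50 g/eq = 706.5 eq.
(a) NaHCO₃ supplies 1 eq per mole → 706.5 mol.
(a) Mass: 706.5 mol × 84 g/mol = 59,350 g.

(b) Volume: 1260 m³ = 1,260,000 L.
(b) Alkalinity to neutralize: (250 − 143) = 107 mg/L as CaCO₃ × 1,260,000 L = 134,800 g as CaCO₃.
(b) Equivalents of H⁺ required: 134,800 ÷ 50 g/eq = 2696 eq = 2696 mol HCl.
(b) Mass of HCl: 2696 × 36.5 = 98,420 g.
(b) Mass of 28.6% solution: 98,420 / 0.286 = 344,100 g.
(b) Volume: 344,100 g ÷ 1.18 g/mL = 291,600 mL.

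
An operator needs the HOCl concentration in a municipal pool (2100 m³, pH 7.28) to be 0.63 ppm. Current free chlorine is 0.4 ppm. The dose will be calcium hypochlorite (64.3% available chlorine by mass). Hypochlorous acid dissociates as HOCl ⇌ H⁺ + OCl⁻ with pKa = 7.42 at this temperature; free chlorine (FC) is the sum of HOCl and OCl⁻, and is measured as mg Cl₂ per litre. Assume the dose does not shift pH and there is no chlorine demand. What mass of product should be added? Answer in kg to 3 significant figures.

Volume: 2100 m³ = 2,100,000 L.
[OCl⁻]/[HOCl] = 10^(pH − pKa) = 10^(7.28 − 7.42) = 0.7244; fraction as HOCl = 1/(1 + 0.7244) = 0.5799.
Free chlorine required for 0.63 ppm HOCl: 0.63 / 0.5799 = 1.086 ppm.
FC to add: 1.086 − 0.4 = 0.6864 mg/L as Cl₂.
Cl₂ equivalent: 0.6864 mg/L × 2,100,000 L = 1441 g.
Product at 64.3% available Cl: 1441 / 0.643 = 2242 g.

2.24 kg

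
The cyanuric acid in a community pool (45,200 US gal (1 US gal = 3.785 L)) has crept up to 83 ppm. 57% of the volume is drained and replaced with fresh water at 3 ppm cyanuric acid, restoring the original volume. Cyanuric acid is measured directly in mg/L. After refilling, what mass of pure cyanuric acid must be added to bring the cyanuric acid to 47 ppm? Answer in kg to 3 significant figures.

1.64 kg

Volume: 45,200 US gal × 3.785 L/gal = 171,082 L.
After draining 57% and refilling: 83 × 0.43 + 3 × 0.57 = 37.4 ppm.
Deficit to target: 47 − 37.4 = 9.6 mg/L.
Mass: 9.6 mg/L × 171,082 L = 1642 g cyanuric acid.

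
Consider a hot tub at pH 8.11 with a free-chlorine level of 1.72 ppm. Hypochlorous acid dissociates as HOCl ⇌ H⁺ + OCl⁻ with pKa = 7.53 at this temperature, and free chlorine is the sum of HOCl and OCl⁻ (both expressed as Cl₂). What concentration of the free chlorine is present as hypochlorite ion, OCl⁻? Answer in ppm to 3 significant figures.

[OCl⁻]/[HOCl] = 10^(pH − pKa) = 10^(8.11 − 7.53) = 10^0.58 = 3.802.
Fraction as HOCl = 1 / (1 + 3.802) = 0.2083.
OCl⁻ = (1 − 0.2083) × 1.72 ppm = 1.362 ppm.

1.36 ppm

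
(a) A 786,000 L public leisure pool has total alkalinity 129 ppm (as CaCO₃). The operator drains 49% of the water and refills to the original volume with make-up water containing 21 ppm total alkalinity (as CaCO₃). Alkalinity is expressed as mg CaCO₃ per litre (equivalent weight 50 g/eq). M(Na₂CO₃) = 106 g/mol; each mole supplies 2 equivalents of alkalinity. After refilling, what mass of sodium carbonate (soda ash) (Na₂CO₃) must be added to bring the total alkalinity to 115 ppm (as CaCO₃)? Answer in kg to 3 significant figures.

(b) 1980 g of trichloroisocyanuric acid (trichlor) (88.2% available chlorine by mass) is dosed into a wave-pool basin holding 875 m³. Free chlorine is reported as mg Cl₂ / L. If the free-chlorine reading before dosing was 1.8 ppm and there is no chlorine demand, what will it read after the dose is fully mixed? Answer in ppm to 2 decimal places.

(a) 32.4 kg; (b) 3.80 ppm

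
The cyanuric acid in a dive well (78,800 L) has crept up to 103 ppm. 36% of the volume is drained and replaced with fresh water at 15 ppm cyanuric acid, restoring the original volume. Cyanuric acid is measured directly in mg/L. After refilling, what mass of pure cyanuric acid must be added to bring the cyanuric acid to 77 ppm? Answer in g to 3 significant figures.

After draining 36% and refilling: 103 × 0.64 + 15 × 0.36 = 71.32 ppm.
Deficit to target: 77 − 71.32 = 5.68 mg/L.
Mass: 5.68 mg/L × 78,800 L = 447.6 g cyanuric acid.

448 g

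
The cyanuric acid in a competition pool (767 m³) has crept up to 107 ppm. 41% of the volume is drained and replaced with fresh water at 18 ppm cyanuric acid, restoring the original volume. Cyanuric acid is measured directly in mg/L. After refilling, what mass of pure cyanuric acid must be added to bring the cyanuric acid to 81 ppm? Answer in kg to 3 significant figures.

8.05 kg

Volume: 767 m³ = 767,000 L.
After draining 41% and refilling: 107 × 0.59 + 18 × 0.41 = 70.51 ppm.
Deficit to target: 81 − 70.51 = 10.49 mg/L.
Mass: 10.49 mg/L × 767,000 L = 8046 g cyanuric acid.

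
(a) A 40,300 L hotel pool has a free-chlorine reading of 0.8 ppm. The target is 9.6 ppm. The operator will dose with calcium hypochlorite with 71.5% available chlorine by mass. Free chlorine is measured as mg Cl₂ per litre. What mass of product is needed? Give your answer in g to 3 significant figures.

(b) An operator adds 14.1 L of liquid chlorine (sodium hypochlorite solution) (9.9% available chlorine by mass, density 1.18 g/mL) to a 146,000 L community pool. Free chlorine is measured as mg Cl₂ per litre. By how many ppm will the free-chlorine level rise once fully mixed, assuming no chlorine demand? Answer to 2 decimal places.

(a) 496 g; (b) 11.28 ppm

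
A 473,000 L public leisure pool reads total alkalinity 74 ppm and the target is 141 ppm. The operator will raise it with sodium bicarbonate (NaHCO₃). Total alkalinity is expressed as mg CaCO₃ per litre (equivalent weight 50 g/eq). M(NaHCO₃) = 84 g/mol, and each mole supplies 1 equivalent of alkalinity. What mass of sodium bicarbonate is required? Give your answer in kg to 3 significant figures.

Alkalinity to add: (141 − 74) = 67 mg/L as CaCO₃ × 473,000 L = 31,690 g as CaCO₃.
Equivalents: 31,690 g ÷ 50 g/eq = 633.8 eq.
NaHCO₃ supplies 1 eq per mole → 633.8 mol.
Mass: 633.8 mol × 84 g/mol = 53,240 g.

53.2 kg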